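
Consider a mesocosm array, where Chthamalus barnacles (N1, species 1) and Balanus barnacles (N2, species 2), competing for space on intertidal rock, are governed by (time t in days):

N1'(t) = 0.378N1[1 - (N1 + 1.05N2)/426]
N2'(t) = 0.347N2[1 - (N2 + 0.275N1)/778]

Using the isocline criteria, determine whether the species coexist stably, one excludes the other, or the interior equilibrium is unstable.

Compare the nullcline intercepts: K1/α12 = 426/1.05 = 406 < K2 = 778; K2/α21 = 778/0.275 = 2830 > K1 = 426.
Since the inequalities point opposite ways, species 2 can invade but species 1 cannot.

species 2 excludes species 1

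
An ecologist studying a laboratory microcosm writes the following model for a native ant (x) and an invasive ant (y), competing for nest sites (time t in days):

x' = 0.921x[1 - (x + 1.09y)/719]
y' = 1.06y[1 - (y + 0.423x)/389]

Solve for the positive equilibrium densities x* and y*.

x* ≈ 547, y* ≈ 157

Setting both brackets to zero gives the nullclines x + 1.09y = 719 and 0.423x + y = 389.
Substituting y = 389 - 0.423x into the first: x(1 - 1.09·0.423) = 719 - 1.09·389.
So x* = 295/0.539 = 547, and then y* = 389 - 0.423·547 = 157.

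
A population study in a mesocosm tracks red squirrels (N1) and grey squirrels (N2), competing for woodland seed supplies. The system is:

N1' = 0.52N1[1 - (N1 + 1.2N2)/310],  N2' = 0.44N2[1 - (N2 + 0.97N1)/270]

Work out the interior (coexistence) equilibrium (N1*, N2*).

Setting both brackets to zero gives the nullclines N1 + 1.2N2 = 310 and 0.97N1 + N2 = 270.
Substituting N2 = 270 - 0.97N1 into the first: N1(1 - 1.2·0.97) = 310 - 1.2·270.
So N1* = -14/-0.164 = 85.4, and then N2* = 270 - 0.97·85.4 = 187.

N1* ≈ 85.4, N2* ≈ 187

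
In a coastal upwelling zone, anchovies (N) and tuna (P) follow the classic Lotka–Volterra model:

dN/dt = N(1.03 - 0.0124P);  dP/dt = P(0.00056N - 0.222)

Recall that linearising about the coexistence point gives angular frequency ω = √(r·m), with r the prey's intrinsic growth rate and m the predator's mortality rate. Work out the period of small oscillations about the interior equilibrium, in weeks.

T ≈ 13.1 weeks

Here r = 1.03 and m = 0.222, so r·m = 0.229.
ω = √0.229 = 0.478 per week, hence T = 2π/ω ≈ 13.1 weeks.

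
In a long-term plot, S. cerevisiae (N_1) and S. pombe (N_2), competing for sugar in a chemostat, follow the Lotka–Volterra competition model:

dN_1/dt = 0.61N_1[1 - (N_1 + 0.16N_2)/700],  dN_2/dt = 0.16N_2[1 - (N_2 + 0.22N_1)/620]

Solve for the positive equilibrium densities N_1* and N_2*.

Setting both brackets to zero gives the nullclines N_1 + 0.16N_2 = 700 and 0.22N_1 + N_2 = 620.
Substituting N_2 = 620 - 0.22N_1 into the first: N_1(1 - 0.16·0.22) = 700 - 0.16·620.
So N_1* = 601/0.965 = 623, and then N_2* = 620 - 0.22·623 = 483.

N_1* ≈ 623, N_2* ≈ 483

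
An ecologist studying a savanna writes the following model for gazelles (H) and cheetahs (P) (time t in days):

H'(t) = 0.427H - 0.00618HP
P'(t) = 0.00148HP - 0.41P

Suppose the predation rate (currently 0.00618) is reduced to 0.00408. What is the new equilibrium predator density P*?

P* ≈ 105

At the interior fixed point, setting dH/dt = 0 with H > 0 fixes P* = (prey growth rate)/(HP coefficient) — independent of the other coefficients.
With the change, P* = 0.427/0.00408 = 105; it rises from 69.1.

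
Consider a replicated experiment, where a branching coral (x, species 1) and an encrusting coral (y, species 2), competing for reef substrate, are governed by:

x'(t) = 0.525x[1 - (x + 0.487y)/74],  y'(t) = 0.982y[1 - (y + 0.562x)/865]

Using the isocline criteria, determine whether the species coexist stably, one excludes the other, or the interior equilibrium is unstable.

species 2 excludes species 1

Compare the nullcline intercepts: K1/α12 = 74/0.487 = 152 < K2 = 865; K2/α21 = 865/0.562 = 1540 > K1 = 74.
Since the inequalities point opposite ways, species 2 can invade but species 1 cannot.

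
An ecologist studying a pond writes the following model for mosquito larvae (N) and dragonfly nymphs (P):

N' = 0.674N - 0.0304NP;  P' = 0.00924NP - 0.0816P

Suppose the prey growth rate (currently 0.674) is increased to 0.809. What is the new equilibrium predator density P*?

P* ≈ 26.6

At the interior fixed point, setting dN/dt = 0 with N > 0 fixes P* = (prey growth rate)/(NP coefficient) — independent of the other coefficients.
With the change, P* = 0.809/0.0304 = 26.6; it rises from 22.2.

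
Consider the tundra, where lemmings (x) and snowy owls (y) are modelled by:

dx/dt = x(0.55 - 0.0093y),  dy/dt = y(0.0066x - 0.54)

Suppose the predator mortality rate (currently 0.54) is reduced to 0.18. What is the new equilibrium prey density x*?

At the interior fixed point, setting dy/dt = 0 with y > 0 fixes x* = (predator death rate)/(xy coefficient) — independent of the other coefficients.
With the change, x* = 0.18/0.0066 = 27.3; it falls from 81.8.

x* ≈ 27.3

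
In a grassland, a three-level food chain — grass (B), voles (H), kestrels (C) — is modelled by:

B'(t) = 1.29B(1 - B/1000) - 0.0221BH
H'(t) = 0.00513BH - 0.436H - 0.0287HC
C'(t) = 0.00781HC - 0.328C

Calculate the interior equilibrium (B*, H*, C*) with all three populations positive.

From dC/dt = 0: 0.00781H* = 0.328, so H* = 42.
From dB/dt = 0: 1.29(1 - B*/1000) = 0.0221·42, giving B* = 1000·(1 - 0.719) = 281.
From dH/dt = 0: 0.00513·281 - 0.436 = 0.0287C*, so C* = 1/0.0287 = 34.9.

B* ≈ 281, H* ≈ 42, C* ≈ 34.9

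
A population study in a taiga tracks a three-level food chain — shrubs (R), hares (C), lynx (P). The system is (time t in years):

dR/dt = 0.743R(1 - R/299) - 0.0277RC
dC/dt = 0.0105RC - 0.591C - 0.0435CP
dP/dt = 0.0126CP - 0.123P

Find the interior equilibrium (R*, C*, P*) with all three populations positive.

R* ≈ 190, C* ≈ 9.76, P* ≈ 32.3

From dP/dt = 0: 0.0126C* = 0.123, so C* = 9.76.
From dR/dt = 0: 0.743(1 - R*/299) = 0.0277·9.76, giving R* = 299·(1 - 0.364) = 190.
From dC/dt = 0: 0.0105·190 - 0.591 = 0.0435P*, so P* = 1.41/0.0435 = 32.3.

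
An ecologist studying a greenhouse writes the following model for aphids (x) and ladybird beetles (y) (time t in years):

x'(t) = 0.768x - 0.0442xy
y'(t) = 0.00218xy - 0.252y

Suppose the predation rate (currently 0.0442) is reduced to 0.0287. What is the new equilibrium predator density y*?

At the interior fixed point, setting dx/dt = 0 with x > 0 fixes y* = (prey growth rate)/(xy coefficient) — independent of the other coefficients.
With the change, y* = 0.768/0.0287 = 26.8; it rises from 17.4.

y* ≈ 26.8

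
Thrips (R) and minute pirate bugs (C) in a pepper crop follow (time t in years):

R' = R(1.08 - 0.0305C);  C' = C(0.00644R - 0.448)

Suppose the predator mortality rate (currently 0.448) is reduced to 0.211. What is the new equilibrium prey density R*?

R* ≈ 32.8

At the interior fixed point, setting dC/dt = 0 with C > 0 fixes R* = (predator death rate)/(RC coefficient) — independent of the other coefficients.
With the change, R* = 0.211/0.00644 = 32.8; it falls from 69.6.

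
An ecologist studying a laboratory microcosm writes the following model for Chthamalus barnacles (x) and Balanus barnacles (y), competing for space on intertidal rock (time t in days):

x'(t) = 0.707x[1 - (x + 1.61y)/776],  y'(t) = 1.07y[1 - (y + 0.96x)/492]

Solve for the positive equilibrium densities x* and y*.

x* ≈ 29.5, y* ≈ 464

Setting both brackets to zero gives the nullclines x + 1.61y = 776 and 0.96x + y = 492.
Substituting y = 492 - 0.96x into the first: x(1 - 1.61·0.96) = 776 - 1.61·492.
So x* = -16.1/-0.546 = 29.5, and then y* = 492 - 0.96·29.5 = 464.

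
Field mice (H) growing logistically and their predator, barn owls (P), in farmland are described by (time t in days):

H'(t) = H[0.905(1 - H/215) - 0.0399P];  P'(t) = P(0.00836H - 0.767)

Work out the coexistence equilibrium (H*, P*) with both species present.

From dP/dt = 0 with P > 0: 0.00836H* = 0.767, so H* = 91.7.
Substitute into dH/dt = 0: 0.905(1 - 91.7/215) = 0.0399P*.
The bracket is 0.573, giving P* = 0.519/0.0399 = 13.

H* ≈ 91.7, P* ≈ 13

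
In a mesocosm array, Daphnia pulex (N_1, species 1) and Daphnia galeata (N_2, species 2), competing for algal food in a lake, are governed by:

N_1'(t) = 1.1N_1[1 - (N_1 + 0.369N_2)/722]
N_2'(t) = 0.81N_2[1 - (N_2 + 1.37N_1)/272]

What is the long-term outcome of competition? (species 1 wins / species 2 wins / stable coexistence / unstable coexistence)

Compare the nullcline intercepts: K1/α12 = 722/0.369 = 1960 > K2 = 272; K2/α21 = 272/1.37 = 199 < K1 = 722.
Since the inequalities point opposite ways, species 1 can invade but species 2 cannot.

species 1 excludes species 2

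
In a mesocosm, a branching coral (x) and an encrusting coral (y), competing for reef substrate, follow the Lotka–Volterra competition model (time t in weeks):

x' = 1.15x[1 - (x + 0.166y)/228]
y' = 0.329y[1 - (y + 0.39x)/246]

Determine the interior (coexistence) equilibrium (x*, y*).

Setting both brackets to zero gives the nullclines x + 0.166y = 228 and 0.39x + y = 246.
Substituting y = 246 - 0.39x into the first: x(1 - 0.166·0.39) = 228 - 0.166·246.
So x* = 187/0.935 = 200, and then y* = 246 - 0.39·200 = 168.

x* ≈ 200, y* ≈ 168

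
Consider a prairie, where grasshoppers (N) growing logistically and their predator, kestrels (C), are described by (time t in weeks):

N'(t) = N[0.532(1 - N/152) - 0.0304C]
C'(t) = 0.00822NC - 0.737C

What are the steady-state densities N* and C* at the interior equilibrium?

From dC/dt = 0 with C > 0: 0.00822N* = 0.737, so N* = 89.7.
Substitute into dN/dt = 0: 0.532(1 - 89.7/152) = 0.0304C*.
The bracket is 0.41, giving C* = 0.218/0.0304 = 7.18.

N* ≈ 89.7, C* ≈ 7.18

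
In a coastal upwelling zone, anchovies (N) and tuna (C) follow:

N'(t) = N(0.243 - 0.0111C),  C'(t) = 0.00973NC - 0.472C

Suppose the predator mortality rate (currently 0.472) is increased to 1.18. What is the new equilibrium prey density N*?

N* ≈ 121

At the interior fixed point, setting dC/dt = 0 with C > 0 fixes N* = (predator death rate)/(NC coefficient) — independent of the other coefficients.
With the change, N* = 1.18/0.00973 = 121; it rises from 48.5.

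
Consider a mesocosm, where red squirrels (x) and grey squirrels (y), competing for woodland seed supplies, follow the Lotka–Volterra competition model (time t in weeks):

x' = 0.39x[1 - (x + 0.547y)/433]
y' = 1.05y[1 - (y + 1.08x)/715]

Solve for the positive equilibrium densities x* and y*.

x* ≈ 102, y* ≈ 604

Setting both brackets to zero gives the nullclines x + 0.547y = 433 and 1.08x + y = 715.
Substituting y = 715 - 1.08x into the first: x(1 - 0.547·1.08) = 433 - 0.547·715.
So x* = 41.9/0.409 = 102, and then y* = 715 - 1.08·102 = 604.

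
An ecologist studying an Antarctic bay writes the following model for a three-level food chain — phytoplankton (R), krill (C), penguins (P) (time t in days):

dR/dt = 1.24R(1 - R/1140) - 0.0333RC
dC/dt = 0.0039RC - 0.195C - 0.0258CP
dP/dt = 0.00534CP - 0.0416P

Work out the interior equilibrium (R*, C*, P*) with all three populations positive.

From dP/dt = 0: 0.00534C* = 0.0416, so C* = 7.79.
From dR/dt = 0: 1.24(1 - R*/1140) = 0.0333·7.79, giving R* = 1140·(1 - 0.209) = 902.
From dC/dt = 0: 0.0039·902 - 0.195 = 0.0258P*, so P* = 3.32/0.0258 = 129.

R* ≈ 902, C* ≈ 7.79, P* ≈ 129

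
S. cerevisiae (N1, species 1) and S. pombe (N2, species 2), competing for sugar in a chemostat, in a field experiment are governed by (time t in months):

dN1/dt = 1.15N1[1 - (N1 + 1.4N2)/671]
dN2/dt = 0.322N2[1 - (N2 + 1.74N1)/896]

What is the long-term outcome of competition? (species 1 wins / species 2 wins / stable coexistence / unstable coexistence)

Compare the nullcline intercepts: K1/α12 = 671/1.4 = 479 < K2 = 896; K2/α21 = 896/1.74 = 515 < K1 = 671.
Since both are reversed, neither can invade when rare; the interior point is a saddle.

unstable coexistence (outcome depends on initial conditions)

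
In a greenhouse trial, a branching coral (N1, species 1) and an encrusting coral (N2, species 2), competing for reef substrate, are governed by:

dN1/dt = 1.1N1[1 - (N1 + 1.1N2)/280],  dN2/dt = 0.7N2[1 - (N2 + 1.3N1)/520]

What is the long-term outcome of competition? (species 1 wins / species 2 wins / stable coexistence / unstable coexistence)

Compare the nullcline intercepts: K1/α12 = 280/1.1 = 255 < K2 = 520; K2/α21 = 520/1.3 = 400 > K1 = 280.
Since the inequalities point opposite ways, species 2 can invade but species 1 cannot.

species 2 excludes species 1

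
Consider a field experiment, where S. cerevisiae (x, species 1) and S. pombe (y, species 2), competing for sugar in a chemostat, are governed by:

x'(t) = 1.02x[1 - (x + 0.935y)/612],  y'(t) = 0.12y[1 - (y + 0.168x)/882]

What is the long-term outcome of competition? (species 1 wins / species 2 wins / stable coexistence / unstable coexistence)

species 2 excludes species 1

Compare the nullcline intercepts: K1/α12 = 612/0.935 = 655 < K2 = 882; K2/α21 = 882/0.168 = 5250 > K1 = 612.
Since the inequalities point opposite ways, species 2 can invade but species 1 cannot.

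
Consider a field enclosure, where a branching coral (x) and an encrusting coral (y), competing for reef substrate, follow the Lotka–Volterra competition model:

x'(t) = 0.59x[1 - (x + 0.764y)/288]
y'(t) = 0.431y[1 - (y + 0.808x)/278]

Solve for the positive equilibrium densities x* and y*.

Setting both brackets to zero gives the nullclines x + 0.764y = 288 and 0.808x + y = 278.
Substituting y = 278 - 0.808x into the first: x(1 - 0.764·0.808) = 288 - 0.764·278.
So x* = 75.6/0.383 = 198, and then y* = 278 - 0.808·198 = 118.

x* ≈ 198, y* ≈ 118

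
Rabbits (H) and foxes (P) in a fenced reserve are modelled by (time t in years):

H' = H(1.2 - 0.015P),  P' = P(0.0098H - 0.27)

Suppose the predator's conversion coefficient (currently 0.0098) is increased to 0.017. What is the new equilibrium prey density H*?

At the interior fixed point, setting dP/dt = 0 with P > 0 fixes H* = (predator death rate)/(HP coefficient) — independent of the other coefficients.
With the change, H* = 0.27/0.017 = 15.9; it falls from 27.6.

H* ≈ 15.9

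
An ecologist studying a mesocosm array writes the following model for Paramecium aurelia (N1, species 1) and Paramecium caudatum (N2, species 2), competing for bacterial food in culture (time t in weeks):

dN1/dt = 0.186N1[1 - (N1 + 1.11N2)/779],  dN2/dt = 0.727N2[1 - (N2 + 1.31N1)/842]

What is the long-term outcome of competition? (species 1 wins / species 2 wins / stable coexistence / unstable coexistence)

Compare the nullcline intercepts: K1/α12 = 779/1.11 = 702 < K2 = 842; K2/α21 = 842/1.31 = 643 < K1 = 779.
Since both are reversed, neither can invade when rare; the interior point is a saddle.

unstable coexistence (outcome depends on initial conditions)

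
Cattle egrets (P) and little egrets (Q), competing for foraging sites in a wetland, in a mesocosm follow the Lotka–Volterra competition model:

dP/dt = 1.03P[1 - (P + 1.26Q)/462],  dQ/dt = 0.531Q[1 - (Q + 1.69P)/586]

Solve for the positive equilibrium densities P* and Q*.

P* ≈ 245, Q* ≈ 172

Setting both brackets to zero gives the nullclines P + 1.26Q = 462 and 1.69P + Q = 586.
Substituting Q = 586 - 1.69P into the first: P(1 - 1.26·1.69) = 462 - 1.26·586.
So P* = -276/-1.13 = 245, and then Q* = 586 - 1.69·245 = 172.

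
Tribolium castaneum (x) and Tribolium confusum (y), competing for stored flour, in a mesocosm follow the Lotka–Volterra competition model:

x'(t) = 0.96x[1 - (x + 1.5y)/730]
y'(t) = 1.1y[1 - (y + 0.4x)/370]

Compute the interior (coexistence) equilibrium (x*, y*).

Setting both brackets to zero gives the nullclines x + 1.5y = 730 and 0.4x + y = 370.
Substituting y = 370 - 0.4x into the first: x(1 - 1.5·0.4) = 730 - 1.5·370.
So x* = 175/0.4 = 438, and then y* = 370 - 0.4·438 = 195.

x* ≈ 438, y* ≈ 195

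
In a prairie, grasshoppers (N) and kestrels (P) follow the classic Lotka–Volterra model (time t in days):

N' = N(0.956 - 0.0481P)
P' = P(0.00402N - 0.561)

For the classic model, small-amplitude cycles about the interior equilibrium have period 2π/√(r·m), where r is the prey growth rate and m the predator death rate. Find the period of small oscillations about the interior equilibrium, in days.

Here r = 0.956 and m = 0.561, so r·m = 0.536.
ω = √0.536 = 0.732 per day, hence T = 2π/ω ≈ 8.58 days.

T ≈ 8.58 days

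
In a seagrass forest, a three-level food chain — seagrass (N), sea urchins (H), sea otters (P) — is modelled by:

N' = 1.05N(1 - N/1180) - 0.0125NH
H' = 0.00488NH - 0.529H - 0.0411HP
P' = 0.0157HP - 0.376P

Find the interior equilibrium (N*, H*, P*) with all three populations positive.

From dP/dt = 0: 0.0157H* = 0.376, so H* = 23.9.
From dN/dt = 0: 1.05(1 - N*/1180) = 0.0125·23.9, giving N* = 1180·(1 - 0.285) = 844.
From dH/dt = 0: 0.00488·844 - 0.529 = 0.0411P*, so P* = 3.59/0.0411 = 87.3.

N* ≈ 844, H* ≈ 23.9, P* ≈ 87.3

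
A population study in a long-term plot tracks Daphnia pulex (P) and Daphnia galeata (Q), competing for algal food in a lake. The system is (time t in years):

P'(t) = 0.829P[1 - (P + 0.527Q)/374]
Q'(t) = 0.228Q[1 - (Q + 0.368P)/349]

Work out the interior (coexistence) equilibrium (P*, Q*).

P* ≈ 236, Q* ≈ 262

Setting both brackets to zero gives the nullclines P + 0.527Q = 374 and 0.368P + Q = 349.
Substituting Q = 349 - 0.368P into the first: P(1 - 0.527·0.368) = 374 - 0.527·349.
So P* = 190/0.806 = 236, and then Q* = 349 - 0.368·236 = 262.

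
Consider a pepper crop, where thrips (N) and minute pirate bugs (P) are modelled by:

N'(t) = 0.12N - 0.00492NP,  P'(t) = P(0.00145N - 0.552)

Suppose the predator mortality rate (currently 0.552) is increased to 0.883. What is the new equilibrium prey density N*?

N* ≈ 609

At the interior fixed point, setting dP/dt = 0 with P > 0 fixes N* = (predator death rate)/(NP coefficient) — independent of the other coefficients.
With the change, N* = 0.883/0.00145 = 609; it rises from 381.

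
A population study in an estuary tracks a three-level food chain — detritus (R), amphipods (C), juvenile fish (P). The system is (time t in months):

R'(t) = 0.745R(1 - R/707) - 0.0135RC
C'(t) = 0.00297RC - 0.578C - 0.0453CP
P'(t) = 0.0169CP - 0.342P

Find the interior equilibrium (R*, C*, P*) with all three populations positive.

From dP/dt = 0: 0.0169C* = 0.342, so C* = 20.2.
From dR/dt = 0: 0.745(1 - R*/707) = 0.0135·20.2, giving R* = 707·(1 - 0.367) = 448.
From dC/dt = 0: 0.00297·448 - 0.578 = 0.0453P*, so P* = 0.752/0.0453 = 16.6.

R* ≈ 448, C* ≈ 20.2, P* ≈ 16.6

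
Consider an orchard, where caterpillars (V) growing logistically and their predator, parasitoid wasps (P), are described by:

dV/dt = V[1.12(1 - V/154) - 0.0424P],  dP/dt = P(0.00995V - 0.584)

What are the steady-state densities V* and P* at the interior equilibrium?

From dP/dt = 0 with P > 0: 0.00995V* = 0.584, so V* = 58.7.
Substitute into dV/dt = 0: 1.12(1 - 58.7/154) = 0.0424P*.
The bracket is 0.619, giving P* = 0.693/0.0424 = 16.3.

V* ≈ 58.7, P* ≈ 16.3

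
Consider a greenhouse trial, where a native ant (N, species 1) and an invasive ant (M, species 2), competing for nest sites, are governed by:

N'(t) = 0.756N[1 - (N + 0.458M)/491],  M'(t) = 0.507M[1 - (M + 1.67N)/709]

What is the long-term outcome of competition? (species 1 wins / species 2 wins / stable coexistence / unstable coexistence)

Compare the nullcline intercepts: K1/α12 = 491/0.458 = 1070 > K2 = 709; K2/α21 = 709/1.67 = 425 < K1 = 491.
Since the inequalities point opposite ways, species 1 can invade but species 2 cannot.

species 1 excludes species 2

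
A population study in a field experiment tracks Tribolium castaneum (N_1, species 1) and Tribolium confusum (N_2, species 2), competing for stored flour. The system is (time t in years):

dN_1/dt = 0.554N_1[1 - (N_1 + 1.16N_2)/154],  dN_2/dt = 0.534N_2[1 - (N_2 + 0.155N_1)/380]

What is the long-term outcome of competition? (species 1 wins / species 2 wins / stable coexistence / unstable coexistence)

Compare the nullcline intercepts: K1/α12 = 154/1.16 = 133 < K2 = 380; K2/α21 = 380/0.155 = 2450 > K1 = 154.
Since the inequalities point opposite ways, species 2 can invade but species 1 cannot.

species 2 excludes species 1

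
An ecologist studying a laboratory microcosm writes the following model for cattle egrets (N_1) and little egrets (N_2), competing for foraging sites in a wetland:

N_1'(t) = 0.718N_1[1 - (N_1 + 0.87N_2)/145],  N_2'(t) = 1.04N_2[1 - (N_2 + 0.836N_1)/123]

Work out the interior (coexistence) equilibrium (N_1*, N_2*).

Setting both brackets to zero gives the nullclines N_1 + 0.87N_2 = 145 and 0.836N_1 + N_2 = 123.
Substituting N_2 = 123 - 0.836N_1 into the first: N_1(1 - 0.87·0.836) = 145 - 0.87·123.
So N_1* = 38/0.273 = 139, and then N_2* = 123 - 0.836·139 = 6.53.

N_1* ≈ 139, N_2* ≈ 6.53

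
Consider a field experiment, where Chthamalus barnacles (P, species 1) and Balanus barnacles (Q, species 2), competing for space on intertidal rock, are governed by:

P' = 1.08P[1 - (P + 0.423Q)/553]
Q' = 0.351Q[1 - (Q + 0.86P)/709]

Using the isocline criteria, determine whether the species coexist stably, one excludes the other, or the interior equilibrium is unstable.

Compare the nullcline intercepts: K1/α12 = 553/0.423 = 1310 > K2 = 709; K2/α21 = 709/0.86 = 824 > K1 = 553.
Since both inequalities hold, each species can invade when rare, so the interior equilibrium is stable.

stable coexistence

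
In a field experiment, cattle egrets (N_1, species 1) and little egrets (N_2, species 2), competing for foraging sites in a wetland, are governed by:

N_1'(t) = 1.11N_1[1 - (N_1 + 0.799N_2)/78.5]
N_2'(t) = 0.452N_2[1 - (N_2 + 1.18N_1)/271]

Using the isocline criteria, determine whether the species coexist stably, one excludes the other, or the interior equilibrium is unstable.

species 2 excludes species 1

Compare the nullcline intercepts: K1/α12 = 78.5/0.799 = 98.2 < K2 = 271; K2/α21 = 271/1.18 = 230 > K1 = 78.5.
Since the inequalities point opposite ways, species 2 can invade but species 1 cannot.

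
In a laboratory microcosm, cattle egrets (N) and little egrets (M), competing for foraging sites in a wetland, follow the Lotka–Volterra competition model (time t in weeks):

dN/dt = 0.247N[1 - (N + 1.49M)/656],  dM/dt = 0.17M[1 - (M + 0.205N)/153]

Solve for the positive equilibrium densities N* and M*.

N* ≈ 616, M* ≈ 26.7

Setting both brackets to zero gives the nullclines N + 1.49M = 656 and 0.205N + M = 153.
Substituting M = 153 - 0.205N into the first: N(1 - 1.49·0.205) = 656 - 1.49·153.
So N* = 428/0.695 = 616, and then M* = 153 - 0.205·616 = 26.7.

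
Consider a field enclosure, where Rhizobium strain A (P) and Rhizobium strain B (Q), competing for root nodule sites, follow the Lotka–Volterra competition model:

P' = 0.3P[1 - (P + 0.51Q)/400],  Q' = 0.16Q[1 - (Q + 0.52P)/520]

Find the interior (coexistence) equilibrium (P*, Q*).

P* ≈ 183, Q* ≈ 425

Setting both brackets to zero gives the nullclines P + 0.51Q = 400 and 0.52P + Q = 520.
Substituting Q = 520 - 0.52P into the first: P(1 - 0.51·0.52) = 400 - 0.51·520.
So P* = 135/0.735 = 183, and then Q* = 520 - 0.52·183 = 425.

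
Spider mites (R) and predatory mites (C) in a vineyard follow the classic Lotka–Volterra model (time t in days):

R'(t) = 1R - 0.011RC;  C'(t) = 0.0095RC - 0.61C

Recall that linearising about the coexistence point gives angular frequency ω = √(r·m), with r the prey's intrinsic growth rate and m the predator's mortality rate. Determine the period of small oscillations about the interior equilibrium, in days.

Here r = 1 and m = 0.61, so r·m = 0.61.
ω = √0.61 = 0.781 per day, hence T = 2π/ω ≈ 8.04 days.

T ≈ 8.04 days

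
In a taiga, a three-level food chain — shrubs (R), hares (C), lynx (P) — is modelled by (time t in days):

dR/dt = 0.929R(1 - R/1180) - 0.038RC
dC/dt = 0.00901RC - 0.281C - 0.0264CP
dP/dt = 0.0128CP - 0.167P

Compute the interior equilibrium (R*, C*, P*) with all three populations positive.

R* ≈ 550, C* ≈ 13, P* ≈ 177

From dP/dt = 0: 0.0128C* = 0.167, so C* = 13.
From dR/dt = 0: 0.929(1 - R*/1180) = 0.038·13, giving R* = 1180·(1 - 0.534) = 550.
From dC/dt = 0: 0.00901·550 - 0.281 = 0.0264P*, so P* = 4.68/0.0264 = 177.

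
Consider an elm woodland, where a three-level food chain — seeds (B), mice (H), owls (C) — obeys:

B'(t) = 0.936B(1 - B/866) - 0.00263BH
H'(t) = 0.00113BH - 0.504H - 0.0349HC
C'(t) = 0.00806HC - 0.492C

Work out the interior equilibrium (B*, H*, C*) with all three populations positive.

B* ≈ 717, H* ≈ 61, C* ≈ 8.79

From dC/dt = 0: 0.00806H* = 0.492, so H* = 61.
From dB/dt = 0: 0.936(1 - B*/866) = 0.00263·61, giving B* = 866·(1 - 0.172) = 717.
From dH/dt = 0: 0.00113·717 - 0.504 = 0.0349C*, so C* = 0.307/0.0349 = 8.79.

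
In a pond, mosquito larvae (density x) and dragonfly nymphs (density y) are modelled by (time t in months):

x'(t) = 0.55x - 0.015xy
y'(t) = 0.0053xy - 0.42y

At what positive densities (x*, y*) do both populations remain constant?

Set dy/dt = 0 with y > 0: 0.0053x - 0.42 = 0, so x* = 0.42/0.0053 = 79.2.
Set dx/dt = 0 with x > 0: 0.55 - 0.015y = 0, so y* = 0.55/0.015 = 36.7.

x* ≈ 79.2, y* ≈ 36.7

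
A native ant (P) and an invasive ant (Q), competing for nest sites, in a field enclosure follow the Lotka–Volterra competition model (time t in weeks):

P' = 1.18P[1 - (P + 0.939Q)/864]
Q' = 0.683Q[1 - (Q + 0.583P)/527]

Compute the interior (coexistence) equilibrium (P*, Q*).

P* ≈ 816, Q* ≈ 51.5

Setting both brackets to zero gives the nullclines P + 0.939Q = 864 and 0.583P + Q = 527.
Substituting Q = 527 - 0.583P into the first: P(1 - 0.939·0.583) = 864 - 0.939·527.
So P* = 369/0.453 = 816, and then Q* = 527 - 0.583·816 = 51.5.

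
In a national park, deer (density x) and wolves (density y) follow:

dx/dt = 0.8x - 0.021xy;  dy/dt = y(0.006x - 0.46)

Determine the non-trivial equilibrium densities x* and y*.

Set dy/dt = 0 with y > 0: 0.006x - 0.46 = 0, so x* = 0.46/0.006 = 76.7.
Set dx/dt = 0 with x > 0: 0.8 - 0.021y = 0, so y* = 0.8/0.021 = 38.1.

x* ≈ 76.7, y* ≈ 38.1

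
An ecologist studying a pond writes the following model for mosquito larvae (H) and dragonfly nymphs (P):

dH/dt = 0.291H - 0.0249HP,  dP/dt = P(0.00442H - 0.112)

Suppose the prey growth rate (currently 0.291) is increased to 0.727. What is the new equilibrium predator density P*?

At the interior fixed point, setting dH/dt = 0 with H > 0 fixes P* = (prey growth rate)/(HP coefficient) — independent of the other coefficients.
With the change, P* = 0.727/0.0249 = 29.2; it rises from 11.7.

P* ≈ 29.2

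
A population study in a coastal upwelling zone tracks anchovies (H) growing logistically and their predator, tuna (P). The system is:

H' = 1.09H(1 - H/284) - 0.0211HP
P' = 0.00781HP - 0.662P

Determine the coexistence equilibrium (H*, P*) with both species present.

From dP/dt = 0 with P > 0: 0.00781H* = 0.662, so H* = 84.8.
Substitute into dH/dt = 0: 1.09(1 - 84.8/284) = 0.0211P*.
The bracket is 0.702, giving P* = 0.765/0.0211 = 36.2.

H* ≈ 84.8, P* ≈ 36.2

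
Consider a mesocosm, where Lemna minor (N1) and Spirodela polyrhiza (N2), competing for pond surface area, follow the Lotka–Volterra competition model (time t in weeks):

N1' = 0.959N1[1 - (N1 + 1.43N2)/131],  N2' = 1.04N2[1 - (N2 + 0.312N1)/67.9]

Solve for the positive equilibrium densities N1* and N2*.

N1* ≈ 61.2, N2* ≈ 48.8

Setting both brackets to zero gives the nullclines N1 + 1.43N2 = 131 and 0.312N1 + N2 = 67.9.
Substituting N2 = 67.9 - 0.312N1 into the first: N1(1 - 1.43·0.312) = 131 - 1.43·67.9.
So N1* = 33.9/0.554 = 61.2, and then N2* = 67.9 - 0.312·61.2 = 48.8.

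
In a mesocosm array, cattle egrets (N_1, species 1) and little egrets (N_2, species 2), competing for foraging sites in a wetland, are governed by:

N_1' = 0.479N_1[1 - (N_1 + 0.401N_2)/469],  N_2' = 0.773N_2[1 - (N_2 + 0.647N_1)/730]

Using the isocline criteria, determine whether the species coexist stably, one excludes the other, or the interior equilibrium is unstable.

Compare the nullcline intercepts: K1/α12 = 469/0.401 = 1170 > K2 = 730; K2/α21 = 730/0.647 = 1130 > K1 = 469.
Since both inequalities hold, each species can invade when rare, so the interior equilibrium is stable.

stable coexistence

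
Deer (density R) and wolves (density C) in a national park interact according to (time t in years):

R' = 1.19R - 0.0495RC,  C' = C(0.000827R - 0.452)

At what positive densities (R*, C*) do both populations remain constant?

R* ≈ 547, C* ≈ 24

Set dC/dt = 0 with C > 0: 0.000827R - 0.452 = 0, so R* = 0.452/0.000827 = 547.
Set dR/dt = 0 with R > 0: 1.19 - 0.0495C = 0, so C* = 1.19/0.0495 = 24.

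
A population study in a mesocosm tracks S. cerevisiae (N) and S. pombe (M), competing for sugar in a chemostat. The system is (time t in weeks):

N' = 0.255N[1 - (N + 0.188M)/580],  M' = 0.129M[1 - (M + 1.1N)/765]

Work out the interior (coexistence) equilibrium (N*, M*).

N* ≈ 550, M* ≈ 160

Setting both brackets to zero gives the nullclines N + 0.188M = 580 and 1.1N + M = 765.
Substituting M = 765 - 1.1N into the first: N(1 - 0.188·1.1) = 580 - 0.188·765.
So N* = 436/0.793 = 550, and then M* = 765 - 1.1·550 = 160.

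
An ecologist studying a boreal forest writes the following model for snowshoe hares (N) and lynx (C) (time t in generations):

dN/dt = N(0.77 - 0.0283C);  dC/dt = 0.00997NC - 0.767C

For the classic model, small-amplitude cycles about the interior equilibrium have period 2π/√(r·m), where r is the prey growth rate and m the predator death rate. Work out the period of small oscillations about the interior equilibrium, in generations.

Here r = 0.77 and m = 0.767, so r·m = 0.591.
ω = √0.591 = 0.768 per generation, hence T = 2π/ω ≈ 8.18 generations.

T ≈ 8.18 generations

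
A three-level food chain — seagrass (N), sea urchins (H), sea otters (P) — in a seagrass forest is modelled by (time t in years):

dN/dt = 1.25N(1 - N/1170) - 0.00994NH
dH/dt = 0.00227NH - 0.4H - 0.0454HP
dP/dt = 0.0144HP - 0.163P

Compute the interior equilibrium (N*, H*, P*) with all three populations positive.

N* ≈ 1060, H* ≈ 11.3, P* ≈ 44.4

From dP/dt = 0: 0.0144H* = 0.163, so H* = 11.3.
From dN/dt = 0: 1.25(1 - N*/1170) = 0.00994·11.3, giving N* = 1170·(1 - 0.09) = 1060.
From dH/dt = 0: 0.00227·1060 - 0.4 = 0.0454P*, so P* = 2.02/0.0454 = 44.4.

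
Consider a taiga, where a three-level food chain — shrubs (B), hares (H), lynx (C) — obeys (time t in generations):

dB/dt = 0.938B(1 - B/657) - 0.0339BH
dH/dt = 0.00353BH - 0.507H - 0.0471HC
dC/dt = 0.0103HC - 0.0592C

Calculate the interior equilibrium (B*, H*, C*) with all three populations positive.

From dC/dt = 0: 0.0103H* = 0.0592, so H* = 5.75.
From dB/dt = 0: 0.938(1 - B*/657) = 0.0339·5.75, giving B* = 657·(1 - 0.208) = 521.
From dH/dt = 0: 0.00353·521 - 0.507 = 0.0471C*, so C* = 1.33/0.0471 = 28.2.

B* ≈ 521, H* ≈ 5.75, C* ≈ 28.2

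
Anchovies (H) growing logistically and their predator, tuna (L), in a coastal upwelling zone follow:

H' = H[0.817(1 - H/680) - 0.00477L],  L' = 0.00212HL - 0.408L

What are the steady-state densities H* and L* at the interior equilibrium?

From dL/dt = 0 with L > 0: 0.00212H* = 0.408, so H* = 192.
Substitute into dH/dt = 0: 0.817(1 - 192/680) = 0.00477L*.
The bracket is 0.717, giving L* = 0.586/0.00477 = 123.

H* ≈ 192, L* ≈ 123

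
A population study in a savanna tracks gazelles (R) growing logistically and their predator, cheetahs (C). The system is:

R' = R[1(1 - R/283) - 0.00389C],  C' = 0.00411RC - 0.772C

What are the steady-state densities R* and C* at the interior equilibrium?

R* ≈ 188, C* ≈ 86.4

From dC/dt = 0 with C > 0: 0.00411R* = 0.772, so R* = 188.
Substitute into dR/dt = 0: 1(1 - 188/283) = 0.00389C*.
The bracket is 0.336, giving C* = 0.336/0.00389 = 86.4.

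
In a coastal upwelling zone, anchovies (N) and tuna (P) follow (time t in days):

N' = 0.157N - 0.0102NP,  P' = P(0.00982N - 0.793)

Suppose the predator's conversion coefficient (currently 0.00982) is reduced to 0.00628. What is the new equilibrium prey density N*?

N* ≈ 126

At the interior fixed point, setting dP/dt = 0 with P > 0 fixes N* = (predator death rate)/(NP coefficient) — independent of the other coefficients.
With the change, N* = 0.793/0.00628 = 126; it rises from 80.8.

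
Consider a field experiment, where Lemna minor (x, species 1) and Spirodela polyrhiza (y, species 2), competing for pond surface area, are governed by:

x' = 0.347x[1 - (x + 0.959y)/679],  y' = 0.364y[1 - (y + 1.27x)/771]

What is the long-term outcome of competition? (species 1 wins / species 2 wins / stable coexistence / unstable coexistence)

unstable coexistence (outcome depends on initial conditions)

Compare the nullcline intercepts: K1/α12 = 679/0.959 = 708 < K2 = 771; K2/α21 = 771/1.27 = 607 < K1 = 679.
Since both are reversed, neither can invade when rare; the interior point is a saddle.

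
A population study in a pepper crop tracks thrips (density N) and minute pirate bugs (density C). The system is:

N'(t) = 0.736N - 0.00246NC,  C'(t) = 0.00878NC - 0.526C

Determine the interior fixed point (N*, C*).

Set dC/dt = 0 with C > 0: 0.00878N - 0.526 = 0, so N* = 0.526/0.00878 = 59.9.
Set dN/dt = 0 with N > 0: 0.736 - 0.00246C = 0, so C* = 0.736/0.00246 = 299.

N* ≈ 59.9, C* ≈ 299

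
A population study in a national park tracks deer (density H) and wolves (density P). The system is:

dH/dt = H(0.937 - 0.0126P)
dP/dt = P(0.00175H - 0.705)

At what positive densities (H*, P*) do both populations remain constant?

Set dP/dt = 0 with P > 0: 0.00175H - 0.705 = 0, so H* = 0.705/0.00175 = 403.
Set dH/dt = 0 with H > 0: 0.937 - 0.0126P = 0, so P* = 0.937/0.0126 = 74.4.

H* ≈ 403, P* ≈ 74.4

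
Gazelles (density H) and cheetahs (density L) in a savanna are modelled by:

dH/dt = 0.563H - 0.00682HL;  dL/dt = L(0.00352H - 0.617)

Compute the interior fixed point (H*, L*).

Set dL/dt = 0 with L > 0: 0.00352H - 0.617 = 0, so H* = 0.617/0.00352 = 175.
Set dH/dt = 0 with H > 0: 0.563 - 0.00682L = 0, so L* = 0.563/0.00682 = 82.6.

H* ≈ 175, L* ≈ 82.6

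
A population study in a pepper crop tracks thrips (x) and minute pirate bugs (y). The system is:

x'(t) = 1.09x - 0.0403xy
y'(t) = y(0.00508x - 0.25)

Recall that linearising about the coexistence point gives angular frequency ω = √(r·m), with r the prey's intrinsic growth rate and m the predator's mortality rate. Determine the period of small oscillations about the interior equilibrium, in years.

T ≈ 12 years

Here r = 1.09 and m = 0.25, so r·m = 0.273.
ω = √0.273 = 0.522 per year, hence T = 2π/ω ≈ 12 years.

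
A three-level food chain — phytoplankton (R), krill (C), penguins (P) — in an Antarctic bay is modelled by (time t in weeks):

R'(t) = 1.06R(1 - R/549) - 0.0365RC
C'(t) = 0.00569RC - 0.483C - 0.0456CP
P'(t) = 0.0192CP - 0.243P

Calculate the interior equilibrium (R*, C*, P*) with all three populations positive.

From dP/dt = 0: 0.0192C* = 0.243, so C* = 12.7.
From dR/dt = 0: 1.06(1 - R*/549) = 0.0365·12.7, giving R* = 549·(1 - 0.436) = 310.
From dC/dt = 0: 0.00569·310 - 0.483 = 0.0456P*, so P* = 1.28/0.0456 = 28.1.

R* ≈ 310, C* ≈ 12.7, P* ≈ 28.1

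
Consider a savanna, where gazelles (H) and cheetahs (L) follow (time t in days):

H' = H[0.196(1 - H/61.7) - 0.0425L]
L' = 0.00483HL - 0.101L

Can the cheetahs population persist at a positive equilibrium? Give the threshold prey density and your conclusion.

Threshold H = 20.9; K > 20.9, so yes, the predator persists.

The predator equation gives dL/dt > 0 only when H > 0.101/0.00483 = 20.9.
Without the predator, H → K = 61.7. Since 61.7 > 20.9, the predator can invade and persist.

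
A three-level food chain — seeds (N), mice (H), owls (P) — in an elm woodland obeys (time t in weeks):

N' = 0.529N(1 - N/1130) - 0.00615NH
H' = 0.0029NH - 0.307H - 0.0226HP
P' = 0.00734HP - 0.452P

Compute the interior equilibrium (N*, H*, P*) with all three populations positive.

From dP/dt = 0: 0.00734H* = 0.452, so H* = 61.6.
From dN/dt = 0: 0.529(1 - N*/1130) = 0.00615·61.6, giving N* = 1130·(1 - 0.716) = 321.
From dH/dt = 0: 0.0029·321 - 0.307 = 0.0226P*, so P* = 0.624/0.0226 = 27.6.

N* ≈ 321, H* ≈ 61.6, P* ≈ 27.6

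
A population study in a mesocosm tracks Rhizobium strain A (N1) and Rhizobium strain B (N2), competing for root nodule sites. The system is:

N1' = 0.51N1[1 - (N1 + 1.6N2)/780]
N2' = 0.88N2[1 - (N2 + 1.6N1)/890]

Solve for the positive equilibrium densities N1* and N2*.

Setting both brackets to zero gives the nullclines N1 + 1.6N2 = 780 and 1.6N1 + N2 = 890.
Substituting N2 = 890 - 1.6N1 into the first: N1(1 - 1.6·1.6) = 780 - 1.6·890.
So N1* = -644/-1.56 = 413, and then N2* = 890 - 1.6·413 = 229.

N1* ≈ 413, N2* ≈ 229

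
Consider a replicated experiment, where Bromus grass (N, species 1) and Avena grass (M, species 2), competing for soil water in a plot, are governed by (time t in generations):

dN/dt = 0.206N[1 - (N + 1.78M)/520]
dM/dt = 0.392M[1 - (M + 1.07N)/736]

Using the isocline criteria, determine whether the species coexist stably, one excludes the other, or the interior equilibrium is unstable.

species 2 excludes species 1

Compare the nullcline intercepts: K1/α12 = 520/1.78 = 292 < K2 = 736; K2/α21 = 736/1.07 = 688 > K1 = 520.
Since the inequalities point opposite ways, species 2 can invade but species 1 cannot.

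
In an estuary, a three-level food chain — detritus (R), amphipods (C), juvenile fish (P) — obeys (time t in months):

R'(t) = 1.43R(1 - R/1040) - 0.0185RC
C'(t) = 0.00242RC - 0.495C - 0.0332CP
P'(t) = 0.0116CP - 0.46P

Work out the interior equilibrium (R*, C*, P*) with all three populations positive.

From dP/dt = 0: 0.0116C* = 0.46, so C* = 39.7.
From dR/dt = 0: 1.43(1 - R*/1040) = 0.0185·39.7, giving R* = 1040·(1 - 0.513) = 506.
From dC/dt = 0: 0.00242·506 - 0.495 = 0.0332P*, so P* = 0.731/0.0332 = 22.

R* ≈ 506, C* ≈ 39.7, P* ≈ 22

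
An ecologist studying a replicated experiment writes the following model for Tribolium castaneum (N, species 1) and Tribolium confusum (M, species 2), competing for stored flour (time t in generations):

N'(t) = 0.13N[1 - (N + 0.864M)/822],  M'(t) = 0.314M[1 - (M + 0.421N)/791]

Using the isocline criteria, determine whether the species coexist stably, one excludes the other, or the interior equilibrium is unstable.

stable coexistence

Compare the nullcline intercepts: K1/α12 = 822/0.864 = 951 > K2 = 791; K2/α21 = 791/0.421 = 1880 > K1 = 822.
Since both inequalities hold, each species can invade when rare, so the interior equilibrium is stable.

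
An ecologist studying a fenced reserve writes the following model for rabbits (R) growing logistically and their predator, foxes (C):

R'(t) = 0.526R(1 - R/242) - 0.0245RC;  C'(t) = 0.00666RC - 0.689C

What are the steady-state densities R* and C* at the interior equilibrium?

R* ≈ 103, C* ≈ 12.3

From dC/dt = 0 with C > 0: 0.00666R* = 0.689, so R* = 103.
Substitute into dR/dt = 0: 0.526(1 - 103/242) = 0.0245C*.
The bracket is 0.573, giving C* = 0.301/0.0245 = 12.3.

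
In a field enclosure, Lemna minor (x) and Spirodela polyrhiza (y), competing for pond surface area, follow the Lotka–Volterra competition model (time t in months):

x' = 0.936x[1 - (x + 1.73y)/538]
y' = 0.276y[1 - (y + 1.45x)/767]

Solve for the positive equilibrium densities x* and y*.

Setting both brackets to zero gives the nullclines x + 1.73y = 538 and 1.45x + y = 767.
Substituting y = 767 - 1.45x into the first: x(1 - 1.73·1.45) = 538 - 1.73·767.
So x* = -789/-1.51 = 523, and then y* = 767 - 1.45·523 = 8.68.

x* ≈ 523, y* ≈ 8.68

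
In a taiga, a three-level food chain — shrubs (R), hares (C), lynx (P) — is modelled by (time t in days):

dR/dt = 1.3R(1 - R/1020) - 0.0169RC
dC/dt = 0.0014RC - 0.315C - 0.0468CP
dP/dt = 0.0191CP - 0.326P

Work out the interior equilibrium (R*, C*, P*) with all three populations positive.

R* ≈ 794, C* ≈ 17.1, P* ≈ 17

From dP/dt = 0: 0.0191C* = 0.326, so C* = 17.1.
From dR/dt = 0: 1.3(1 - R*/1020) = 0.0169·17.1, giving R* = 1020·(1 - 0.222) = 794.
From dC/dt = 0: 0.0014·794 - 0.315 = 0.0468P*, so P* = 0.796/0.0468 = 17.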